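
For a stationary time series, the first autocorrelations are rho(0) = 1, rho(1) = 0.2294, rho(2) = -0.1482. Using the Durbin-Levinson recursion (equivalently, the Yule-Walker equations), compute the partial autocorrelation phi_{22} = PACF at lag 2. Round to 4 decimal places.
\phi_{22} = -0.2120

The PACF at lag k is phi_{kk}, the last component of the solution
to the Yule-Walker system G_k phi = r_k where
  (G_k)_{ij} = rho(|i - j|), (r_k)_i = rho(i), i,j = 1..k.
Equivalently, Durbin-Levinson gives phi_{kk} iteratively:
  phi_{11} = rho(1)
  phi_{kk} = [rho(k) - sum_{j=1..k-1} phi_{k-1,j} rho(k-j)]
            / [1 - sum_{j=1..k-1} phi_{k-1,j} rho(j)],
  phi_{k,j} = phi_{k-1,j} - phi_{kk} phi_{k-1,k-j},  j = 1..k-1.
Step k = 1:
  phi_11 = rho(1) = 0.2294.
Step k = 2:
  phi_22 = [rho(2) - phi_11 rho(1)] / [1 - phi_11 rho(1)] = [-0.1482 - (0.2294)(0.2294)] / [1 - (0.2294)(0.2294)]
         = -0.20082436 / 0.94737564 = -0.212.
Therefore phi_{22} = -0.2120.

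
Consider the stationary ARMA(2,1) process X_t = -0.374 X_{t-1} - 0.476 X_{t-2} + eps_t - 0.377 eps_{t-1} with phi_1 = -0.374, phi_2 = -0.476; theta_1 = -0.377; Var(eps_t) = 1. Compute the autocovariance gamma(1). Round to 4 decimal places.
\gamma(1) = -0.7222

Multiply the model equation by X_{t-k} and take expectations. With theta_0 = psi_0 = 1 and psi_j the MA(infinity) weights, this gives
  gamma(k) - sum_i phi_i gamma(k-i) = c_k,
  c_k = sigma^2 * sum_{j=k..q} theta_j psi_{j-k}   (c_k = 0 for k > q),
using gamma(-m) = gamma(m).
psi-weights needed (psi_j = theta_j + sum_i phi_i psi_{j-i}):
  psi_1 = theta_1 + phi_1 = -0.377 + (-0.374) = -0.751
Right-hand sides:
  c_0 = sigma^2 (1 + theta_1 psi_1) = 1 * (1 + (-0.377)(-0.751)) = 1 * 1.283127 = 1.283127
  c_1 = sigma^2 theta_1 = 1 * (-0.377) = -0.377
  c_2 = 0
Equations for k = 0, 1, 2 (AR order 2, c_2 = 0):
  (E0) gamma(0) = phi_1 gamma(1) + phi_2 gamma(2) + c_0
  (E1) gamma(1) = phi_1 gamma(0) + phi_2 gamma(1) + c_1
  (E2) gamma(2) = phi_1 gamma(1) + phi_2 gamma(0)
From (E1): gamma(1) = A gamma(0) + B with
  A = phi_1 / (1 - phi_2) = -0.374 / 1.476 = -0.253388,   B = c_1 / (1 - phi_2) = -0.377 / 1.476 = -0.25542.
Insert (E2) into (E0): gamma(0) (1 - phi_2^2) = phi_1 (1 + phi_2) gamma(1) + c_0.
  phi_1 (1 + phi_2) = (-0.374)(0.524) = -0.195976,   1 - phi_2^2 = 0.773424.
Replace gamma(1) by A gamma(0) + B and collect gamma(0):
  gamma(0) [0.773424 - (-0.195976)(-0.253388)] = (-0.195976)(-0.25542) + 1.283127
  gamma(0) * 0.723766 = 1.333183
  gamma(0) = 1.333183 / 0.723766 = 1.842008.
  gamma(1) = A gamma(0) + B = (-0.253388)(1.842008) + (-0.25542) = -0.722162.
Therefore gamma(1) = -0.7222 (to 4 decimal places).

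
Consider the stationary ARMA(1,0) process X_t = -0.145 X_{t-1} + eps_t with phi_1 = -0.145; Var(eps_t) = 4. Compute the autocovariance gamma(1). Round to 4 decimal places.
\gamma(1) = -0.5925

Multiply the model equation by X_{t-k} and take expectations. With theta_0 = psi_0 = 1 and psi_j the MA(infinity) weights, this gives
  gamma(k) - sum_i phi_i gamma(k-i) = c_k,
  c_k = sigma^2 * sum_{j=k..q} theta_j psi_{j-k}   (c_k = 0 for k > q),
using gamma(-m) = gamma(m).
Pure AR (q = 0): c_0 = sigma^2 = 4, c_k = 0 for k >= 1.
Equations for k = 0 and k = 1 (AR order 1):
  gamma(0) = phi_1 gamma(1) + c_0
  gamma(1) = phi_1 gamma(0) + c_1
Substituting the second into the first: gamma(0) (1 - phi_1^2) = c_0 + phi_1 c_1, so
  gamma(0) = c_0 / (1 - phi_1^2) = 4 / (1 - (-0.145)^2) = 4 / 0.978975 = 4.085906.
  gamma(1) = phi_1 gamma(0) = (-0.145)(4.085906) = -0.592456.
Therefore gamma(1) = -0.5925 (to 4 decimal places).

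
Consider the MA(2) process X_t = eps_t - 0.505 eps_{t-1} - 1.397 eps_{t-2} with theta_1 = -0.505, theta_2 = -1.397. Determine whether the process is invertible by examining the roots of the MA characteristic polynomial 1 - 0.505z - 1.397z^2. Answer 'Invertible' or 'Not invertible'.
\text{Not invertible}

The MA(q) characteristic polynomial is P(z) = 1 - 0.505z - 1.397z^2.
Invertibility requires all roots to lie outside the unit circle, i.e. |z| > 1 for every root.
Set 1 + (-0.505) z + (-1.397) z^2 = 0, i.e. a z^2 + b z + c = 0 with a = -1.397, b = -0.505, c = 1.
Discriminant D = b^2 - 4ac = (-0.505)^2 - 4*(-1.397)*1 = 0.255025 - (-5.588) = 5.843025.
D >= 0, so the roots are real: z = (-b +/- sqrt(D)) / (2a) = (0.505 +/- 2.417235) / (-2.794).
  z_1 = (0.505 + 2.417235) / (-2.794) = -1.0459,   |z_1| = 1.0459.
  z_2 = (0.505 - 2.417235) / (-2.794) = 0.6844,   |z_2| = 0.6844.
Moduli of all roots: 1.0459, 0.6844.
All moduli strictly greater than 1? No.
Verdict: Not invertible.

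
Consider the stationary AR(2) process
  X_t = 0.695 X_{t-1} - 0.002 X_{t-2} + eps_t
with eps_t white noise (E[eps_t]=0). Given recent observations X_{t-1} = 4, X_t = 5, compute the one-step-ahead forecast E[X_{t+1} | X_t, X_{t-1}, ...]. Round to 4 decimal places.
E[X_{t+1} \mid \mathcal F_t] = 3.4670

For an AR(p) model X_t = c + sum_i phi_i X_{t-i} + eps_t, the
one-step-ahead conditional mean is
  E[X_{t+1} | X_t, ...] = c + sum_i phi_i X_{t+1-i}.
Substitute known values:
  E[X_{t+1} | ...] = (0.695) * (5) + (-0.002) * (4)
                   = 3.4670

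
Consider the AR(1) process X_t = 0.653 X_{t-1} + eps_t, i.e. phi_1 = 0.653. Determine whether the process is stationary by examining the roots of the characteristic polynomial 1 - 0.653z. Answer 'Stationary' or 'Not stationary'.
\text{Stationary}

The AR(p) characteristic polynomial is P(z) = 1 - 0.653z.
Stationarity requires all roots to lie outside the unit circle, i.e. |z| > 1 for every root.
This is linear in z: 1 + (-0.653) z = 0  =>  z = -1/(-0.653) = 1.531394,  |z| = 1.531394.
Moduli of all roots: 1.5314.
All moduli strictly greater than 1? Yes.
Verdict: Stationary.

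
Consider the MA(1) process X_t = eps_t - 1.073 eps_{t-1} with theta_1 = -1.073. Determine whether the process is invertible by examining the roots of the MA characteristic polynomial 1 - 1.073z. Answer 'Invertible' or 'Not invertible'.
\text{Not invertible}

The MA(q) characteristic polynomial is P(z) = 1 - 1.073z.
Invertibility requires all roots to lie outside the unit circle, i.e. |z| > 1 for every root.
This is linear in z: 1 + (-1.073) z = 0  =>  z = -1/(-1.073) = 0.931966,  |z| = 0.931966.
Moduli of all roots: 0.9320.
All moduli strictly greater than 1? No.
Verdict: Not invertible.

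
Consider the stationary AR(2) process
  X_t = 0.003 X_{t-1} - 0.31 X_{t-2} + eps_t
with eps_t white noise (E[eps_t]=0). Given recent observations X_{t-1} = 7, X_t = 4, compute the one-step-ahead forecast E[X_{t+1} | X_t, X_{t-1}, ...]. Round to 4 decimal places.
E[X_{t+1} \mid \mathcal F_t] = -2.1580

For an AR(p) model X_t = c + sum_i phi_i X_{t-i} + eps_t, the
one-step-ahead conditional mean is
  E[X_{t+1} | X_t, ...] = c + sum_i phi_i X_{t+1-i}.
Substitute known values:
  E[X_{t+1} | ...] = (0.003) * (4) + (-0.31) * (7)
                   = -2.1580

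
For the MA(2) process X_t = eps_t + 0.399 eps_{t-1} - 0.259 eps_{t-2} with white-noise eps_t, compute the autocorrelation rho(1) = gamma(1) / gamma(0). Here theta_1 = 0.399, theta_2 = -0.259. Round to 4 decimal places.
\rho(1) = 0.2411

For an MA(q) process with theta_0 = 1, the autocovariance is
  gamma(k) = sigma^2 * sum_{i=0..q-k} theta_i * theta_{i+k},
and rho(k) = gamma(k) / gamma(0). Sigma^2 cancels.
  numerator   = (1)*(0.399) + (0.399)*(-0.259) = 0.295659.
  denominator = (1)^2 + (0.399)^2 + (-0.259)^2 = 1.226282.
  rho(1) = 0.295659 / 1.226282 = 0.2411.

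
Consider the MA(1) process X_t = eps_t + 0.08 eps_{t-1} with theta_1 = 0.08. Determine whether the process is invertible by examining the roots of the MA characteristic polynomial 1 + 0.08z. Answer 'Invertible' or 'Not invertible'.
\text{Invertible}

The MA(q) characteristic polynomial is P(z) = 1 + 0.08z.
Invertibility requires all roots to lie outside the unit circle, i.e. |z| > 1 for every root.
This is linear in z: 1 + (0.08) z = 0  =>  z = -1/(0.08) = -12.5,  |z| = 12.5.
Moduli of all roots: 12.5000.
All moduli strictly greater than 1? Yes.
Verdict: Invertible.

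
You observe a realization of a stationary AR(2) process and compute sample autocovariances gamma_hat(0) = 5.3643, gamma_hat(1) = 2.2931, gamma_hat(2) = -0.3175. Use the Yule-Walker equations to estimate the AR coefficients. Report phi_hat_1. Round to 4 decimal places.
\hat\phi_{1} = 0.5540

The Yule-Walker equations for an AR(p) process read, in matrix form,
  Gamma_p phi = r_p,   with   (Gamma_p)_{ij} = gamma(|i - j|),
                       (r_p)_i = gamma(i),   i,j = 1..p.
Substitute the sample gammas (Toeplitz matrix and right-hand side of size 2):
  Gamma_p = [[5.3643, 2.2931], [2.2931, 5.3643]]
  r_p     = [2.2931, -0.3175]
Written out:
  5.3643 phi_1 + 2.2931 phi_2 = 2.2931
  2.2931 phi_1 + 5.3643 phi_2 = -0.3175
Solve by Cramer's rule:
  det = gamma(0)^2 - gamma(1)^2 = (5.3643)^2 - (2.2931)^2 = 28.77571449 - 5.25830761 = 23.51740688
  phi_hat_1 = [gamma(1) gamma(0) - gamma(1) gamma(2)] / det = [(2.2931)(5.3643) - (2.2931)(-0.3175)] / 23.51740688 = 13.02893558 / 23.51740688 = 0.554
  phi_hat_2 = [gamma(0) gamma(2) - gamma(1)^2] / det = [(5.3643)(-0.3175) - (2.2931)^2] / 23.51740688 = -6.96147286 / 23.51740688 = -0.296
So phi_hat = [0.5540, -0.2960].
Therefore phi_hat_1 = 0.5540.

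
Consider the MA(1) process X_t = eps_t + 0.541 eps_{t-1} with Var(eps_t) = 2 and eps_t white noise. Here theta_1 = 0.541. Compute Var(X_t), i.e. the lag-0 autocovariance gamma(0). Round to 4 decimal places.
\gamma(0) = 2.5854

For an MA(q) process X_t = eps_t + sum_i theta_i eps_{t-i} with
Var(eps_t) = sigma^2, the variance is
  gamma(0) = sigma^2 * (1 + sum_i theta_i^2).
  sum_i theta_i^2 = (0.541)^2 = 0.292681.
  gamma(0) = 2 * (1 + 0.292681) = 2 * 1.292681 = 2.585362, which rounds to 2.5854.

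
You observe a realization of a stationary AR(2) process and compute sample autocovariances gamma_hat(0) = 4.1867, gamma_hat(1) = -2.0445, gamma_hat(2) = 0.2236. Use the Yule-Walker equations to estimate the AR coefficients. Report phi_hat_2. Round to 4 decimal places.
\hat\phi_{2} = -0.2430

The Yule-Walker equations for an AR(p) process read, in matrix form,
  Gamma_p phi = r_p,   with   (Gamma_p)_{ij} = gamma(|i - j|),
                       (r_p)_i = gamma(i),   i,j = 1..p.
Substitute the sample gammas (Toeplitz matrix and right-hand side of size 2):
  Gamma_p = [[4.1867, -2.0445], [-2.0445, 4.1867]]
  r_p     = [-2.0445, 0.2236]
Written out:
  4.1867 phi_1 - 2.0445 phi_2 = -2.0445
  -2.0445 phi_1 + 4.1867 phi_2 = 0.2236
Solve by Cramer's rule:
  det = gamma(0)^2 - gamma(1)^2 = (4.1867)^2 - (-2.0445)^2 = 17.52845689 - 4.17998025 = 13.34847664
  phi_hat_1 = [gamma(1) gamma(0) - gamma(1) gamma(2)] / det = [(-2.0445)(4.1867) - (-2.0445)(0.2236)] / 13.34847664 = -8.10255795 / 13.34847664 = -0.607
  phi_hat_2 = [gamma(0) gamma(2) - gamma(1)^2] / det = [(4.1867)(0.2236) - (-2.0445)^2] / 13.34847664 = -3.24383413 / 13.34847664 = -0.243
So phi_hat = [-0.6070, -0.2430].
Therefore phi_hat_2 = -0.2430.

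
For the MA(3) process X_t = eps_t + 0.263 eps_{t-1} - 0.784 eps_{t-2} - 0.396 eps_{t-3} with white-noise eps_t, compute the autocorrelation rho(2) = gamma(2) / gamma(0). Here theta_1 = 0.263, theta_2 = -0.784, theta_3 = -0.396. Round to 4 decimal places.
\rho(2) = -0.4825

For an MA(q) process with theta_0 = 1, the autocovariance is
  gamma(k) = sigma^2 * sum_{i=0..q-k} theta_i * theta_{i+k},
and rho(k) = gamma(k) / gamma(0). Sigma^2 cancels.
  numerator   = (1)*(-0.784) + (0.263)*(-0.396) = -0.888148.
  denominator = (1)^2 + (0.263)^2 + (-0.784)^2 + (-0.396)^2 = 1.840641.
  rho(2) = -0.888148 / 1.840641 = -0.4825.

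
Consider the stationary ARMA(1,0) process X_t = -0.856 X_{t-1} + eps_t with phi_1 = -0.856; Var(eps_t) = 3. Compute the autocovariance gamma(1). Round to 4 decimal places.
\gamma(1) = -9.6085

Multiply the model equation by X_{t-k} and take expectations. With theta_0 = psi_0 = 1 and psi_j the MA(infinity) weights, this gives
  gamma(k) - sum_i phi_i gamma(k-i) = c_k,
  c_k = sigma^2 * sum_{j=k..q} theta_j psi_{j-k}   (c_k = 0 for k > q),
using gamma(-m) = gamma(m).
Pure AR (q = 0): c_0 = sigma^2 = 3, c_k = 0 for k >= 1.
Equations for k = 0 and k = 1 (AR order 1):
  gamma(0) = phi_1 gamma(1) + c_0
  gamma(1) = phi_1 gamma(0) + c_1
Substituting the second into the first: gamma(0) (1 - phi_1^2) = c_0 + phi_1 c_1, so
  gamma(0) = c_0 / (1 - phi_1^2) = 3 / (1 - (-0.856)^2) = 3 / 0.267264 = 11.224856.
  gamma(1) = phi_1 gamma(0) = (-0.856)(11.224856) = -9.608477.
Therefore gamma(1) = -9.6085 (to 4 decimal places).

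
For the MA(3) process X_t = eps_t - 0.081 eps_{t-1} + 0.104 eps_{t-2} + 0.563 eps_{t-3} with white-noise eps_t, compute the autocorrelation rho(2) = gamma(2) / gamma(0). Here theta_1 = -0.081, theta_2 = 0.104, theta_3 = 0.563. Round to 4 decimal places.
\rho(2) = 0.0438

For an MA(q) process with theta_0 = 1, the autocovariance is
  gamma(k) = sigma^2 * sum_{i=0..q-k} theta_i * theta_{i+k},
and rho(k) = gamma(k) / gamma(0). Sigma^2 cancels.
  numerator   = (1)*(0.104) + (-0.081)*(0.563) = 0.058397.
  denominator = (1)^2 + (-0.081)^2 + (0.104)^2 + (0.563)^2 = 1.334346.
  rho(2) = 0.058397 / 1.334346 = 0.0438.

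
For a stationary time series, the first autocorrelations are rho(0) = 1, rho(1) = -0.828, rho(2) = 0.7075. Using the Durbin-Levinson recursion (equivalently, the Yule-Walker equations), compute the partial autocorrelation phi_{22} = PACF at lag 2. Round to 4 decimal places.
\phi_{22} = 0.0697

The PACF at lag k is phi_{kk}, the last component of the solution
to the Yule-Walker system G_k phi = r_k where
  (G_k)_{ij} = rho(|i - j|), (r_k)_i = rho(i), i,j = 1..k.
Equivalently, Durbin-Levinson gives phi_{kk} iteratively:
  phi_{11} = rho(1)
  phi_{kk} = [rho(k) - sum_{j=1..k-1} phi_{k-1,j} rho(k-j)]
            / [1 - sum_{j=1..k-1} phi_{k-1,j} rho(j)],
  phi_{k,j} = phi_{k-1,j} - phi_{kk} phi_{k-1,k-j},  j = 1..k-1.
Step k = 1:
  phi_11 = rho(1) = -0.828.
Step k = 2:
  phi_22 = [rho(2) - phi_11 rho(1)] / [1 - phi_11 rho(1)] = [0.7075 - (-0.828)(-0.828)] / [1 - (-0.828)(-0.828)]
         = 0.021916 / 0.314416 = 0.0697.
Therefore phi_{22} = 0.0697.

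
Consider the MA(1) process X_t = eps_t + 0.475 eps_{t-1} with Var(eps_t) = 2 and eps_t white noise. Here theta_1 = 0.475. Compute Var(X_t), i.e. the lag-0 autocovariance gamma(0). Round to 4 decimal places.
\gamma(0) = 2.4513

For an MA(q) process X_t = eps_t + sum_i theta_i eps_{t-i} with
Var(eps_t) = sigma^2, the variance is
  gamma(0) = sigma^2 * (1 + sum_i theta_i^2).
  sum_i theta_i^2 = (0.475)^2 = 0.225625.
  gamma(0) = 2 * (1 + 0.225625) = 2 * 1.225625 = 2.45125, which rounds to 2.4513.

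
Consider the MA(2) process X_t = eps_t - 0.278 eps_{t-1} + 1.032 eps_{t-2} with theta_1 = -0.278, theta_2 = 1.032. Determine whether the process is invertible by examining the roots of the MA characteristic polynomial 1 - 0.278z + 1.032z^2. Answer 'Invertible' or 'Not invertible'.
\text{Not invertible}

The MA(q) characteristic polynomial is P(z) = 1 - 0.278z + 1.032z^2.
Invertibility requires all roots to lie outside the unit circle, i.e. |z| > 1 for every root.
Set 1 + (-0.278) z + (1.032) z^2 = 0, i.e. a z^2 + b z + c = 0 with a = 1.032, b = -0.278, c = 1.
Discriminant D = b^2 - 4ac = (-0.278)^2 - 4*(1.032)*1 = 0.077284 - (4.128) = -4.050716.
D < 0, so the roots are the complex-conjugate pair z = (-b +/- i sqrt(-D)) / (2a) = 0.1347 +/- 0.9751i.
For a conjugate pair |z|^2 = z * conj(z) = (product of roots) = c/a = 1/(1.032) = 0.968992, so |z| = sqrt(0.968992) = 0.9844 for both roots.
Moduli of all roots: 0.9844, 0.9844.
All moduli strictly greater than 1? No.
Verdict: Not invertible.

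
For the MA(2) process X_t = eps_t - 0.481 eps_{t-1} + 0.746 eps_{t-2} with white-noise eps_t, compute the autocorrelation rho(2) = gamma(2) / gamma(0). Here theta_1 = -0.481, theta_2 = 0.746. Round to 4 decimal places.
\rho(2) = 0.4173

For an MA(q) process with theta_0 = 1, the autocovariance is
  gamma(k) = sigma^2 * sum_{i=0..q-k} theta_i * theta_{i+k},
and rho(k) = gamma(k) / gamma(0). Sigma^2 cancels.
  numerator   = (1)*(0.746) = 0.746.
  denominator = (1)^2 + (-0.481)^2 + (0.746)^2 = 1.787877.
  rho(2) = 0.746 / 1.787877 = 0.4173.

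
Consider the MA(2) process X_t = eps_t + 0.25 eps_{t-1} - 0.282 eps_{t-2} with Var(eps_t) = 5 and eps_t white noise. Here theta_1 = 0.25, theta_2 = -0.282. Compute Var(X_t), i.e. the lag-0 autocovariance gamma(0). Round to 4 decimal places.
\gamma(0) = 5.7101

For an MA(q) process X_t = eps_t + sum_i theta_i eps_{t-i} with
Var(eps_t) = sigma^2, the variance is
  gamma(0) = sigma^2 * (1 + sum_i theta_i^2).
  sum_i theta_i^2 = (0.25)^2 + (-0.282)^2 = 0.0625 + 0.079524 = 0.142024.
  gamma(0) = 5 * (1 + 0.142024) = 5 * 1.142024 = 5.71012, which rounds to 5.7101.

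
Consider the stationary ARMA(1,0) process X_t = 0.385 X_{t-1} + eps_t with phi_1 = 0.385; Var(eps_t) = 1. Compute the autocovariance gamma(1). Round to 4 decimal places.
\gamma(1) = 0.4520

Multiply the model equation by X_{t-k} and take expectations. With theta_0 = psi_0 = 1 and psi_j the MA(infinity) weights, this gives
  gamma(k) - sum_i phi_i gamma(k-i) = c_k,
  c_k = sigma^2 * sum_{j=k..q} theta_j psi_{j-k}   (c_k = 0 for k > q),
using gamma(-m) = gamma(m).
Pure AR (q = 0): c_0 = sigma^2 = 1, c_k = 0 for k >= 1.
Equations for k = 0 and k = 1 (AR order 1):
  gamma(0) = phi_1 gamma(1) + c_0
  gamma(1) = phi_1 gamma(0) + c_1
Substituting the second into the first: gamma(0) (1 - phi_1^2) = c_0 + phi_1 c_1, so
  gamma(0) = c_0 / (1 - phi_1^2) = 1 / (1 - (0.385)^2) = 1 / 0.851775 = 1.174019.
  gamma(1) = phi_1 gamma(0) = (0.385)(1.174019) = 0.451997.
Therefore gamma(1) = 0.4520 (to 4 decimal places).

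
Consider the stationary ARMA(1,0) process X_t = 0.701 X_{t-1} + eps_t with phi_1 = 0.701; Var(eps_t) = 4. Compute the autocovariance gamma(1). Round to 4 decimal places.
\gamma(1) = 5.5132

Multiply the model equation by X_{t-k} and take expectations. With theta_0 = psi_0 = 1 and psi_j the MA(infinity) weights, this gives
  gamma(k) - sum_i phi_i gamma(k-i) = c_k,
  c_k = sigma^2 * sum_{j=k..q} theta_j psi_{j-k}   (c_k = 0 for k > q),
using gamma(-m) = gamma(m).
Pure AR (q = 0): c_0 = sigma^2 = 4, c_k = 0 for k >= 1.
Equations for k = 0 and k = 1 (AR order 1):
  gamma(0) = phi_1 gamma(1) + c_0
  gamma(1) = phi_1 gamma(0) + c_1
Substituting the second into the first: gamma(0) (1 - phi_1^2) = c_0 + phi_1 c_1, so
  gamma(0) = c_0 / (1 - phi_1^2) = 4 / (1 - (0.701)^2) = 4 / 0.508599 = 7.864742.
  gamma(1) = phi_1 gamma(0) = (0.701)(7.864742) = 5.513184.
Therefore gamma(1) = 5.5132 (to 4 decimal places).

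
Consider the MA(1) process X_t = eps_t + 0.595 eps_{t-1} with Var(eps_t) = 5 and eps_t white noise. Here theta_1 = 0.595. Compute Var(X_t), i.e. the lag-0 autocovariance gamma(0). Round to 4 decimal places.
\gamma(0) = 6.7701

For an MA(q) process X_t = eps_t + sum_i theta_i eps_{t-i} with
Var(eps_t) = sigma^2, the variance is
  gamma(0) = sigma^2 * (1 + sum_i theta_i^2).
  sum_i theta_i^2 = (0.595)^2 = 0.354025.
  gamma(0) = 5 * (1 + 0.354025) = 5 * 1.354025 = 6.770125, which rounds to 6.7701.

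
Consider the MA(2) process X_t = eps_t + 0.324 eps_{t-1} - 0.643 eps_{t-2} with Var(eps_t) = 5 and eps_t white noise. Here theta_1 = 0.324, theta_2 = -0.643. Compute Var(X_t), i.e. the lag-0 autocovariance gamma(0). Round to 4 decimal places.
\gamma(0) = 7.5921

For an MA(q) process X_t = eps_t + sum_i theta_i eps_{t-i} with
Var(eps_t) = sigma^2, the variance is
  gamma(0) = sigma^2 * (1 + sum_i theta_i^2).
  sum_i theta_i^2 = (0.324)^2 + (-0.643)^2 = 0.104976 + 0.413449 = 0.518425.
  gamma(0) = 5 * (1 + 0.518425) = 5 * 1.518425 = 7.592125, which rounds to 7.5921.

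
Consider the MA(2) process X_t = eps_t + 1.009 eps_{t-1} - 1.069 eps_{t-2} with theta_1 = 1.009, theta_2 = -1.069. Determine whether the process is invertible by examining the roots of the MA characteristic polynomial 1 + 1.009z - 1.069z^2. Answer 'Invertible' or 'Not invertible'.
\text{Not invertible}

The MA(q) characteristic polynomial is P(z) = 1 + 1.009z - 1.069z^2.
Invertibility requires all roots to lie outside the unit circle, i.e. |z| > 1 for every root.
Set 1 + (1.009) z + (-1.069) z^2 = 0, i.e. a z^2 + b z + c = 0 with a = -1.069, b = 1.009, c = 1.
Discriminant D = b^2 - 4ac = (1.009)^2 - 4*(-1.069)*1 = 1.018081 - (-4.276) = 5.294081.
D >= 0, so the roots are real: z = (-b +/- sqrt(D)) / (2a) = (-1.009 +/- 2.300887) / (-2.138).
  z_1 = (-1.009 + 2.300887) / (-2.138) = -0.6043,   |z_1| = 0.6043.
  z_2 = (-1.009 - 2.300887) / (-2.138) = 1.5481,   |z_2| = 1.5481.
Moduli of all roots: 0.6043, 1.5481.
All moduli strictly greater than 1? No.
Verdict: Not invertible.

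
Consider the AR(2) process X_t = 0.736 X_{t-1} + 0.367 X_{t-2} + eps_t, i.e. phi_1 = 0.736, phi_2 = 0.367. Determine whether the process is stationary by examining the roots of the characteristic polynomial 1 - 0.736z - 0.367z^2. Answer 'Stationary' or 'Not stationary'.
\text{Not stationary}

The AR(p) characteristic polynomial is P(z) = 1 - 0.736z - 0.367z^2.
Stationarity requires all roots to lie outside the unit circle, i.e. |z| > 1 for every root.
Set 1 + (-0.736) z + (-0.367) z^2 = 0, i.e. a z^2 + b z + c = 0 with a = -0.367, b = -0.736, c = 1.
Discriminant D = b^2 - 4ac = (-0.736)^2 - 4*(-0.367)*1 = 0.541696 - (-1.468) = 2.009696.
D >= 0, so the roots are real: z = (-b +/- sqrt(D)) / (2a) = (0.736 +/- 1.417637) / (-0.734).
  z_1 = (0.736 + 1.417637) / (-0.734) = -2.9341,   |z_1| = 2.9341.
  z_2 = (0.736 - 1.417637) / (-0.734) = 0.9287,   |z_2| = 0.9287.
Moduli of all roots: 2.9341, 0.9287.
All moduli strictly greater than 1? No.
Verdict: Not stationary.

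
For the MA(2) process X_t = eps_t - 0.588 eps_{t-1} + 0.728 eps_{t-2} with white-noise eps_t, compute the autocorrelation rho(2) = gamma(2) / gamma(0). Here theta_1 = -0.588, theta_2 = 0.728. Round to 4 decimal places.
\rho(2) = 0.3881

For an MA(q) process with theta_0 = 1, the autocovariance is
  gamma(k) = sigma^2 * sum_{i=0..q-k} theta_i * theta_{i+k},
and rho(k) = gamma(k) / gamma(0). Sigma^2 cancels.
  numerator   = (1)*(0.728) = 0.728.
  denominator = (1)^2 + (-0.588)^2 + (0.728)^2 = 1.875728.
  rho(2) = 0.728 / 1.875728 = 0.3881.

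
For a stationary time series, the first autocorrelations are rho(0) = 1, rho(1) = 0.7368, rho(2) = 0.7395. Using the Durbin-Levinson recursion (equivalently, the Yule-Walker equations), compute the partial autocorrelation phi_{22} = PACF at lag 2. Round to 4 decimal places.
\phi_{22} = 0.4301

The PACF at lag k is phi_{kk}, the last component of the solution
to the Yule-Walker system G_k phi = r_k where
  (G_k)_{ij} = rho(|i - j|), (r_k)_i = rho(i), i,j = 1..k.
Equivalently, Durbin-Levinson gives phi_{kk} iteratively:
  phi_{11} = rho(1)
  phi_{kk} = [rho(k) - sum_{j=1..k-1} phi_{k-1,j} rho(k-j)]
            / [1 - sum_{j=1..k-1} phi_{k-1,j} rho(j)],
  phi_{k,j} = phi_{k-1,j} - phi_{kk} phi_{k-1,k-j},  j = 1..k-1.
Step k = 1:
  phi_11 = rho(1) = 0.7368.
Step k = 2:
  phi_22 = [rho(2) - phi_11 rho(1)] / [1 - phi_11 rho(1)] = [0.7395 - (0.7368)(0.7368)] / [1 - (0.7368)(0.7368)]
         = 0.19662576 / 0.45712576 = 0.4301.
Therefore phi_{22} = 0.4301.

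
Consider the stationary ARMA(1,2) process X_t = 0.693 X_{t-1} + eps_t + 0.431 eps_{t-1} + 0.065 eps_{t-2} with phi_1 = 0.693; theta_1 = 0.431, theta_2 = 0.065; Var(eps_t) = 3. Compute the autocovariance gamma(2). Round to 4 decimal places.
\gamma(2) = 6.4782

Multiply the model equation by X_{t-k} and take expectations. With theta_0 = psi_0 = 1 and psi_j the MA(infinity) weights, this gives
  gamma(k) - sum_i phi_i gamma(k-i) = c_k,
  c_k = sigma^2 * sum_{j=k..q} theta_j psi_{j-k}   (c_k = 0 for k > q),
using gamma(-m) = gamma(m).
psi-weights needed (psi_j = theta_j + sum_i phi_i psi_{j-i}):
  psi_1 = theta_1 + phi_1 = 0.431 + (0.693) = 1.124
  psi_2 = theta_2 + phi_1 psi_1 = 0.065 + (0.693)(1.124) = 0.843932
Right-hand sides:
  c_0 = sigma^2 (1 + theta_1 psi_1 + theta_2 psi_2) = 3 * (1 + (0.431)(1.124) + (0.065)(0.843932)) = 3 * 1.5393 = 4.617899
  c_1 = sigma^2 (theta_1 + theta_2 psi_1) = 3 * (0.431 + (0.065)(1.124)) = 1.51218
  c_2 = sigma^2 theta_2 = 3 * (0.065) = 0.195
Equations for k = 0 and k = 1 (AR order 1):
  gamma(0) = phi_1 gamma(1) + c_0
  gamma(1) = phi_1 gamma(0) + c_1
Substituting the second into the first: gamma(0) (1 - phi_1^2) = c_0 + phi_1 c_1, so
  gamma(0) = (c_0 + phi_1 c_1) / (1 - phi_1^2) = (4.617899 + (0.693)(1.51218)) / (1 - (0.693)^2) = 5.665839 / 0.519751 = 10.901065.
  gamma(1) = phi_1 gamma(0) + c_1 = (0.693)(10.901065) + (1.51218) = 9.066618.
For k = 2: gamma(2) = phi_1 gamma(1) + c_2
  = (0.693)(9.066618) + (0.195) = 6.478166.
Therefore gamma(2) = 6.4782 (to 4 decimal places).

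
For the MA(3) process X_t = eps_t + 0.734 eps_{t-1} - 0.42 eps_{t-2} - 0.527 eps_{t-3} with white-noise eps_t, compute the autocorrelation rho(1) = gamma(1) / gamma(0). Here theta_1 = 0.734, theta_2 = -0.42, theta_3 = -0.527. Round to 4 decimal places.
\rho(1) = 0.3247

For an MA(q) process with theta_0 = 1, the autocovariance is
  gamma(k) = sigma^2 * sum_{i=0..q-k} theta_i * theta_{i+k},
and rho(k) = gamma(k) / gamma(0). Sigma^2 cancels.
  numerator   = (1)*(0.734) + (0.734)*(-0.42) + (-0.42)*(-0.527) = 0.64706.
  denominator = (1)^2 + (0.734)^2 + (-0.42)^2 + (-0.527)^2 = 1.992885.
  rho(1) = 0.64706 / 1.992885 = 0.3247.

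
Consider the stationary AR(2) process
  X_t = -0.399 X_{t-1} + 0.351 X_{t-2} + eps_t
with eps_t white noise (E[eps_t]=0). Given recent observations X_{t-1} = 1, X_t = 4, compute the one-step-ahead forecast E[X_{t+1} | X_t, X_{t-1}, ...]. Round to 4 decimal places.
E[X_{t+1} \mid \mathcal F_t] = -1.2450

For an AR(p) model X_t = c + sum_i phi_i X_{t-i} + eps_t, the
one-step-ahead conditional mean is
  E[X_{t+1} | X_t, ...] = c + sum_i phi_i X_{t+1-i}.
Substitute known values:
  E[X_{t+1} | ...] = (-0.399) * (4) + (0.351) * (1)
                   = -1.2450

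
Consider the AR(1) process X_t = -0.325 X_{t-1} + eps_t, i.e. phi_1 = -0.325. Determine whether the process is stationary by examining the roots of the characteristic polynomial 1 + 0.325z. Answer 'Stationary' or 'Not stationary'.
\text{Stationary}

The AR(p) characteristic polynomial is P(z) = 1 + 0.325z.
Stationarity requires all roots to lie outside the unit circle, i.e. |z| > 1 for every root.
This is linear in z: 1 + (0.325) z = 0  =>  z = -1/(0.325) = -3.076923,  |z| = 3.076923.
Moduli of all roots: 3.0769.
All moduli strictly greater than 1? Yes.
Verdict: Stationary.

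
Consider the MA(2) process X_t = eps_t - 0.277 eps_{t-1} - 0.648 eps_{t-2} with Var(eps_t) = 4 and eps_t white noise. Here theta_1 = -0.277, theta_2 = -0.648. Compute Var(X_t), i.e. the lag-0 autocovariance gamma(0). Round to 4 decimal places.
\gamma(0) = 5.9865

For an MA(q) process X_t = eps_t + sum_i theta_i eps_{t-i} with
Var(eps_t) = sigma^2, the variance is
  gamma(0) = sigma^2 * (1 + sum_i theta_i^2).
  sum_i theta_i^2 = (-0.277)^2 + (-0.648)^2 = 0.076729 + 0.419904 = 0.496633.
  gamma(0) = 4 * (1 + 0.496633) = 4 * 1.496633 = 5.986532, which rounds to 5.9865.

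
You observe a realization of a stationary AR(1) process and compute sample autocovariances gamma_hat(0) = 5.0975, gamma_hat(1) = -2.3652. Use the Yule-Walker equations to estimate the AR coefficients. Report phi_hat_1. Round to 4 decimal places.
\hat\phi_{1} = -0.4640

The Yule-Walker equations for an AR(p) process read, in matrix form,
  Gamma_p phi = r_p,   with   (Gamma_p)_{ij} = gamma(|i - j|),
                       (r_p)_i = gamma(i),   i,j = 1..p.
Substitute the sample gammas (Toeplitz matrix and right-hand side of size 1):
  Gamma_p = [[5.0975]]
  r_p     = [-2.3652]
With p = 1 this is the single equation gamma(0) phi_1 = gamma(1):
  phi_hat_1 = gamma(1) / gamma(0) = -2.3652 / 5.0975 = -0.4640.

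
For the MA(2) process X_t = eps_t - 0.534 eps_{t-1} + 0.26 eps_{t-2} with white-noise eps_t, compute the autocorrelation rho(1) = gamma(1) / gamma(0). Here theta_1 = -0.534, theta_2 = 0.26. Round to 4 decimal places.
\rho(1) = -0.4974

For an MA(q) process with theta_0 = 1, the autocovariance is
  gamma(k) = sigma^2 * sum_{i=0..q-k} theta_i * theta_{i+k},
and rho(k) = gamma(k) / gamma(0). Sigma^2 cancels.
  numerator   = (1)*(-0.534) + (-0.534)*(0.26) = -0.67284.
  denominator = (1)^2 + (-0.534)^2 + (0.26)^2 = 1.352756.
  rho(1) = -0.67284 / 1.352756 = -0.4974.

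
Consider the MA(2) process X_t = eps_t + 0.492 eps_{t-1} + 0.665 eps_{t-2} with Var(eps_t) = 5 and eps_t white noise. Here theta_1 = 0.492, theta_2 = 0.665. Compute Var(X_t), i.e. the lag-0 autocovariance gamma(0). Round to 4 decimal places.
\gamma(0) = 8.4214

For an MA(q) process X_t = eps_t + sum_i theta_i eps_{t-i} with
Var(eps_t) = sigma^2, the variance is
  gamma(0) = sigma^2 * (1 + sum_i theta_i^2).
  sum_i theta_i^2 = (0.492)^2 + (0.665)^2 = 0.242064 + 0.442225 = 0.684289.
  gamma(0) = 5 * (1 + 0.684289) = 5 * 1.684289 = 8.421445, which rounds to 8.4214.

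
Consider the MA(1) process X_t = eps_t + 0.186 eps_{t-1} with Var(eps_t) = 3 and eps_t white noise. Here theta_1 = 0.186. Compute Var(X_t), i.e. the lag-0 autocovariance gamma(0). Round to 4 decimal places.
\gamma(0) = 3.1038

For an MA(q) process X_t = eps_t + sum_i theta_i eps_{t-i} with
Var(eps_t) = sigma^2, the variance is
  gamma(0) = sigma^2 * (1 + sum_i theta_i^2).
  sum_i theta_i^2 = (0.186)^2 = 0.034596.
  gamma(0) = 3 * (1 + 0.034596) = 3 * 1.034596 = 3.103788, which rounds to 3.1038.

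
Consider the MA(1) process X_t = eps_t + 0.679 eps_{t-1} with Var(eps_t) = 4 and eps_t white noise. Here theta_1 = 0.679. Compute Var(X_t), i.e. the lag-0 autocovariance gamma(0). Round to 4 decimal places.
\gamma(0) = 5.8442

For an MA(q) process X_t = eps_t + sum_i theta_i eps_{t-i} with
Var(eps_t) = sigma^2, the variance is
  gamma(0) = sigma^2 * (1 + sum_i theta_i^2).
  sum_i theta_i^2 = (0.679)^2 = 0.461041.
  gamma(0) = 4 * (1 + 0.461041) = 4 * 1.461041 = 5.844164, which rounds to 5.8442.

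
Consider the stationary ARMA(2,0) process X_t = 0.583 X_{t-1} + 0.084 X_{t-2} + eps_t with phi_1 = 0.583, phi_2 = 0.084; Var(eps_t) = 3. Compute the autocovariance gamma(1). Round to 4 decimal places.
\gamma(1) = 3.2323

Multiply the model equation by X_{t-k} and take expectations. With theta_0 = psi_0 = 1 and psi_j the MA(infinity) weights, this gives
  gamma(k) - sum_i phi_i gamma(k-i) = c_k,
  c_k = sigma^2 * sum_{j=k..q} theta_j psi_{j-k}   (c_k = 0 for k > q),
using gamma(-m) = gamma(m).
Pure AR (q = 0): c_0 = sigma^2 = 3, c_k = 0 for k >= 1.
Equations for k = 0, 1, 2 (AR order 2, c_2 = 0):
  (E0) gamma(0) = phi_1 gamma(1) + phi_2 gamma(2) + c_0
  (E1) gamma(1) = phi_1 gamma(0) + phi_2 gamma(1) + c_1
  (E2) gamma(2) = phi_1 gamma(1) + phi_2 gamma(0)
From (E1): gamma(1) = A gamma(0) + B with
  A = phi_1 / (1 - phi_2) = 0.583 / 0.916 = 0.636463,   B = c_1 / (1 - phi_2) = 0 / 0.916 = 0.
Insert (E2) into (E0): gamma(0) (1 - phi_2^2) = phi_1 (1 + phi_2) gamma(1) + c_0.
  phi_1 (1 + phi_2) = (0.583)(1.084) = 0.631972,   1 - phi_2^2 = 0.992944.
Replace gamma(1) by A gamma(0) + B and collect gamma(0):
  gamma(0) [0.992944 - (0.631972)(0.636463)] = c_0 = 3
  gamma(0) * 0.590717 = 3
  gamma(0) = 3 / 0.590717 = 5.078572.
  gamma(1) = A gamma(0) = (0.636463)(5.078572) = 3.232322.
Therefore gamma(1) = 3.2323 (to 4 decimal places).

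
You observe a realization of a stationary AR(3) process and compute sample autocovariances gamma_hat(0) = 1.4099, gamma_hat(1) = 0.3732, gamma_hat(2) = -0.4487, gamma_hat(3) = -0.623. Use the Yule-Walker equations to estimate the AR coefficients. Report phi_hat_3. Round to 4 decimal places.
\hat\phi_{3} = -0.2760

The Yule-Walker equations for an AR(p) process read, in matrix form,
  Gamma_p phi = r_p,   with   (Gamma_p)_{ij} = gamma(|i - j|),
                       (r_p)_i = gamma(i),   i,j = 1..p.
Substitute the sample gammas (Toeplitz matrix and right-hand side of size 3):
  Gamma_p = [[1.4099, 0.3732, -0.4487], [0.3732, 1.4099, 0.3732], [-0.4487, 0.3732, 1.4099]]
  r_p     = [0.3732, -0.4487, -0.623]
Written out (R1..R3):
  (R1) 1.4099 phi_1 + 0.3732 phi_2 - 0.4487 phi_3 = 0.3732
  (R2) 0.3732 phi_1 + 1.4099 phi_2 + 0.3732 phi_3 = -0.4487
  (R3) -0.4487 phi_1 + 0.3732 phi_2 + 1.4099 phi_3 = -0.623
Gaussian elimination:
  R2 <- R2 - (0.3732/1.4099) R1 = R2 - (0.2647) R1:  1.311114 phi_2 + 0.491971 phi_3 = -0.547486
  R3 <- R3 - (-0.4487/1.4099) R1 = R3 - (-0.31825) R1:  0.491971 phi_2 + 1.267101 phi_3 = -0.504229
  R3 <- R3 - (0.491971/1.311114) R2 = R3 - (0.375231) R2:  1.082499 phi_3 = -0.298796
Back-substitution:
  phi_hat_3 = -0.298796 / 1.082499 = -0.276024
  phi_hat_2 = (-0.547486 - (0.491971)(-0.276024)) / 1.311114 = -0.314
  phi_hat_1 = (0.3732 - (0.3732)(-0.314) - (-0.4487)(-0.276024)) / 1.4099 = 0.259971
So phi_hat = [0.2600, -0.3140, -0.2760].
Therefore phi_hat_3 = -0.2760.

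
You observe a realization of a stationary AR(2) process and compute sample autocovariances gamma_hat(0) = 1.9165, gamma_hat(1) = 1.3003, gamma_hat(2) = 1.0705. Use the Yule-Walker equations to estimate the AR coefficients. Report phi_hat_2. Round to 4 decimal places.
\hat\phi_{2} = 0.1820

The Yule-Walker equations for an AR(p) process read, in matrix form,
  Gamma_p phi = r_p,   with   (Gamma_p)_{ij} = gamma(|i - j|),
                       (r_p)_i = gamma(i),   i,j = 1..p.
Substitute the sample gammas (Toeplitz matrix and right-hand side of size 2):
  Gamma_p = [[1.9165, 1.3003], [1.3003, 1.9165]]
  r_p     = [1.3003, 1.0705]
Written out:
  1.9165 phi_1 + 1.3003 phi_2 = 1.3003
  1.3003 phi_1 + 1.9165 phi_2 = 1.0705
Solve by Cramer's rule:
  det = gamma(0)^2 - gamma(1)^2 = (1.9165)^2 - (1.3003)^2 = 3.67297225 - 1.69078009 = 1.98219216
  phi_hat_1 = [gamma(1) gamma(0) - gamma(1) gamma(2)] / det = [(1.3003)(1.9165) - (1.3003)(1.0705)] / 1.98219216 = 1.1000538 / 1.98219216 = 0.555
  phi_hat_2 = [gamma(0) gamma(2) - gamma(1)^2] / det = [(1.9165)(1.0705) - (1.3003)^2] / 1.98219216 = 0.36083316 / 1.98219216 = 0.182
So phi_hat = [0.5550, 0.1820].
Therefore phi_hat_2 = 0.1820.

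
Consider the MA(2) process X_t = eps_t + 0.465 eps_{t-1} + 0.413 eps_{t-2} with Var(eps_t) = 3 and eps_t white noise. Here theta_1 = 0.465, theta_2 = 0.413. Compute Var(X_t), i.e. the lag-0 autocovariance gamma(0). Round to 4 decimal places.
\gamma(0) = 4.1604

For an MA(q) process X_t = eps_t + sum_i theta_i eps_{t-i} with
Var(eps_t) = sigma^2, the variance is
  gamma(0) = sigma^2 * (1 + sum_i theta_i^2).
  sum_i theta_i^2 = (0.465)^2 + (0.413)^2 = 0.216225 + 0.170569 = 0.386794.
  gamma(0) = 3 * (1 + 0.386794) = 3 * 1.386794 = 4.160382, which rounds to 4.1604.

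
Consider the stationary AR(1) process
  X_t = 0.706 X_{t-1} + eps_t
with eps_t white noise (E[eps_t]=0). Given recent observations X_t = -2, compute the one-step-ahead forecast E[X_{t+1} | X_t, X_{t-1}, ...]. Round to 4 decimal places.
E[X_{t+1} \mid \mathcal F_t] = -1.4120

For an AR(p) model X_t = c + sum_i phi_i X_{t-i} + eps_t, the
one-step-ahead conditional mean is
  E[X_{t+1} | X_t, ...] = c + sum_i phi_i X_{t+1-i}.
Substitute known values:
  E[X_{t+1} | ...] = (0.706) * (-2)
                   = -1.4120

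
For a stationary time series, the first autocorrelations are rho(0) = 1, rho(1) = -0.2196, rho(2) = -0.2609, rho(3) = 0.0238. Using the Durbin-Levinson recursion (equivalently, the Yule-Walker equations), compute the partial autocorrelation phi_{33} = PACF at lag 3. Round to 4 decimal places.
\phi_{33} = -0.1450

The PACF at lag k is phi_{kk}, the last component of the solution
to the Yule-Walker system G_k phi = r_k where
  (G_k)_{ij} = rho(|i - j|), (r_k)_i = rho(i), i,j = 1..k.
Equivalently, Durbin-Levinson gives phi_{kk} iteratively:
  phi_{11} = rho(1)
  phi_{kk} = [rho(k) - sum_{j=1..k-1} phi_{k-1,j} rho(k-j)]
            / [1 - sum_{j=1..k-1} phi_{k-1,j} rho(j)],
  phi_{k,j} = phi_{k-1,j} - phi_{kk} phi_{k-1,k-j},  j = 1..k-1.
Step k = 1:
  phi_11 = rho(1) = -0.2196.
Step k = 2:
  phi_22 = [rho(2) - phi_11 rho(1)] / [1 - phi_11 rho(1)] = [-0.2609 - (-0.2196)(-0.2196)] / [1 - (-0.2196)(-0.2196)]
         = -0.30912416 / 0.95177584 = -0.324787.
  Update: phi_21 = phi_11 - phi_22 phi_11 = -0.2196 - (-0.324787)(-0.2196) = -0.290923.
Step k = 3:
  phi_33 = [rho(3) - phi_21 rho(2) - phi_22 rho(1)] / [1 - phi_21 rho(1) - phi_22 rho(2)]
    numerator   = 0.0238 - (-0.290923)(-0.2609) - (-0.324787)(-0.2196) = -0.12342502
    denominator = 1 - (-0.290923)(-0.2196) - (-0.324787)(-0.2609) = 0.85137642
  phi_33 = -0.12342502 / 0.85137642 = -0.145.
Therefore phi_{33} = -0.1450.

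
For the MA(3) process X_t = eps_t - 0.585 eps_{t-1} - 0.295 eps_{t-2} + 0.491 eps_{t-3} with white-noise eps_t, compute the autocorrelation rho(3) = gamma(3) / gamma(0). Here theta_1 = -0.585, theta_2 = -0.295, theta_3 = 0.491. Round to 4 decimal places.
\rho(3) = 0.2940

For an MA(q) process with theta_0 = 1, the autocovariance is
  gamma(k) = sigma^2 * sum_{i=0..q-k} theta_i * theta_{i+k},
and rho(k) = gamma(k) / gamma(0). Sigma^2 cancels.
  numerator   = (1)*(0.491) = 0.491.
  denominator = (1)^2 + (-0.585)^2 + (-0.295)^2 + (0.491)^2 = 1.670331.
  rho(3) = 0.491 / 1.670331 = 0.2940.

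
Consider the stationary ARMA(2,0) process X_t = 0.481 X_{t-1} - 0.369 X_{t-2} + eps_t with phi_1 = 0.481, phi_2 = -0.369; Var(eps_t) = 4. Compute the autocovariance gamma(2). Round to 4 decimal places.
\gamma(2) = -1.0565

Multiply the model equation by X_{t-k} and take expectations. With theta_0 = psi_0 = 1 and psi_j the MA(infinity) weights, this gives
  gamma(k) - sum_i phi_i gamma(k-i) = c_k,
  c_k = sigma^2 * sum_{j=k..q} theta_j psi_{j-k}   (c_k = 0 for k > q),
using gamma(-m) = gamma(m).
Pure AR (q = 0): c_0 = sigma^2 = 4, c_k = 0 for k >= 1.
Equations for k = 0, 1, 2 (AR order 2, c_2 = 0):
  (E0) gamma(0) = phi_1 gamma(1) + phi_2 gamma(2) + c_0
  (E1) gamma(1) = phi_1 gamma(0) + phi_2 gamma(1) + c_1
  (E2) gamma(2) = phi_1 gamma(1) + phi_2 gamma(0)
From (E1): gamma(1) = A gamma(0) + B with
  A = phi_1 / (1 - phi_2) = 0.481 / 1.369 = 0.351351,   B = c_1 / (1 - phi_2) = 0 / 1.369 = 0.
Insert (E2) into (E0): gamma(0) (1 - phi_2^2) = phi_1 (1 + phi_2) gamma(1) + c_0.
  phi_1 (1 + phi_2) = (0.481)(0.631) = 0.303511,   1 - phi_2^2 = 0.863839.
Replace gamma(1) by A gamma(0) + B and collect gamma(0):
  gamma(0) [0.863839 - (0.303511)(0.351351)] = c_0 = 4
  gamma(0) * 0.7572 = 4
  gamma(0) = 4 / 0.7572 = 5.28262.
  gamma(1) = A gamma(0) = (0.351351)(5.28262) = 1.856056.
  gamma(2) = phi_1 gamma(1) + phi_2 gamma(0) = (0.481)(1.856056) + (-0.369)(5.28262) = -1.056524.
Therefore gamma(2) = -1.0565 (to 4 decimal places).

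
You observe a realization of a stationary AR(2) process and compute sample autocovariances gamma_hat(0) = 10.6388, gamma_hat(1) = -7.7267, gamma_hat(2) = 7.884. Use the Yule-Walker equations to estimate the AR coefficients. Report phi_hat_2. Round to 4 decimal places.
\hat\phi_{2} = 0.4520

The Yule-Walker equations for an AR(p) process read, in matrix form,
  Gamma_p phi = r_p,   with   (Gamma_p)_{ij} = gamma(|i - j|),
                       (r_p)_i = gamma(i),   i,j = 1..p.
Substitute the sample gammas (Toeplitz matrix and right-hand side of size 2):
  Gamma_p = [[10.6388, -7.7267], [-7.7267, 10.6388]]
  r_p     = [-7.7267, 7.884]
Written out:
  10.6388 phi_1 - 7.7267 phi_2 = -7.7267
  -7.7267 phi_1 + 10.6388 phi_2 = 7.884
Solve by Cramer's rule:
  det = gamma(0)^2 - gamma(1)^2 = (10.6388)^2 - (-7.7267)^2 = 113.18406544 - 59.70189289 = 53.48217255
  phi_hat_1 = [gamma(1) gamma(0) - gamma(1) gamma(2)] / det = [(-7.7267)(10.6388) - (-7.7267)(7.884)] / 53.48217255 = -21.28551316 / 53.48217255 = -0.398
  phi_hat_2 = [gamma(0) gamma(2) - gamma(1)^2] / det = [(10.6388)(7.884) - (-7.7267)^2] / 53.48217255 = 24.17440631 / 53.48217255 = 0.452
So phi_hat = [-0.3980, 0.4520].
Therefore phi_hat_2 = 0.4520.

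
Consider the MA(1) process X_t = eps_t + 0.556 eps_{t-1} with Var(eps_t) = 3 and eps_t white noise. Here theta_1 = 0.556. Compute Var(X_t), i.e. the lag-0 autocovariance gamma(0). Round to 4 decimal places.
\gamma(0) = 3.9274

For an MA(q) process X_t = eps_t + sum_i theta_i eps_{t-i} with
Var(eps_t) = sigma^2, the variance is
  gamma(0) = sigma^2 * (1 + sum_i theta_i^2).
  sum_i theta_i^2 = (0.556)^2 = 0.309136.
  gamma(0) = 3 * (1 + 0.309136) = 3 * 1.309136 = 3.927408, which rounds to 3.9274.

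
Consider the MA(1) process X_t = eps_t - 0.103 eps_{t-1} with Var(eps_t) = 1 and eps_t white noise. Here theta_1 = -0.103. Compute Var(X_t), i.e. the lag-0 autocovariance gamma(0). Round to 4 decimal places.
\gamma(0) = 1.0106

For an MA(q) process X_t = eps_t + sum_i theta_i eps_{t-i} with
Var(eps_t) = sigma^2, the variance is
  gamma(0) = sigma^2 * (1 + sum_i theta_i^2).
  sum_i theta_i^2 = (-0.103)^2 = 0.010609.
  gamma(0) = 1 * (1 + 0.010609) = 1 * 1.010609 = 1.010609, which rounds to 1.0106.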